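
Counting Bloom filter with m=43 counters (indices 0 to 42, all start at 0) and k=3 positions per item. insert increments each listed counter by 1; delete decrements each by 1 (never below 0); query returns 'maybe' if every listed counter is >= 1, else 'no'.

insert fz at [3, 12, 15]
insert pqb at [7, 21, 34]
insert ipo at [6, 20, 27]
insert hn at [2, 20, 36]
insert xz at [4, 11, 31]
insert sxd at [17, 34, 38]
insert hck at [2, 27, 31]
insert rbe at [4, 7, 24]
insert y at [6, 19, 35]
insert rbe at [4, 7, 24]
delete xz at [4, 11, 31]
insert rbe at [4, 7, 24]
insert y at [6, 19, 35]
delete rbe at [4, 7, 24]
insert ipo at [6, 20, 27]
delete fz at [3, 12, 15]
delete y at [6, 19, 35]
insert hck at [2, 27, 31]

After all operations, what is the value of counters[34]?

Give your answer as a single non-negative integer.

Step 1: insert fz at [3, 12, 15] -> counters=[0,0,0,1,0,0,0,0,0,0,0,0,1,0,0,1,0,0,0,0,0,0,0,0,0,0,0,0,0,0,0,0,0,0,0,0,0,0,0,0,0,0,0]
Step 2: insert pqb at [7, 21, 34] -> counters=[0,0,0,1,0,0,0,1,0,0,0,0,1,0,0,1,0,0,0,0,0,1,0,0,0,0,0,0,0,0,0,0,0,0,1,0,0,0,0,0,0,0,0]
Step 3: insert ipo at [6, 20, 27] -> counters=[0,0,0,1,0,0,1,1,0,0,0,0,1,0,0,1,0,0,0,0,1,1,0,0,0,0,0,1,0,0,0,0,0,0,1,0,0,0,0,0,0,0,0]
Step 4: insert hn at [2, 20, 36] -> counters=[0,0,1,1,0,0,1,1,0,0,0,0,1,0,0,1,0,0,0,0,2,1,0,0,0,0,0,1,0,0,0,0,0,0,1,0,1,0,0,0,0,0,0]
Step 5: insert xz at [4, 11, 31] -> counters=[0,0,1,1,1,0,1,1,0,0,0,1,1,0,0,1,0,0,0,0,2,1,0,0,0,0,0,1,0,0,0,1,0,0,1,0,1,0,0,0,0,0,0]
Step 6: insert sxd at [17, 34, 38] -> counters=[0,0,1,1,1,0,1,1,0,0,0,1,1,0,0,1,0,1,0,0,2,1,0,0,0,0,0,1,0,0,0,1,0,0,2,0,1,0,1,0,0,0,0]
Step 7: insert hck at [2, 27, 31] -> counters=[0,0,2,1,1,0,1,1,0,0,0,1,1,0,0,1,0,1,0,0,2,1,0,0,0,0,0,2,0,0,0,2,0,0,2,0,1,0,1,0,0,0,0]
Step 8: insert rbe at [4, 7, 24] -> counters=[0,0,2,1,2,0,1,2,0,0,0,1,1,0,0,1,0,1,0,0,2,1,0,0,1,0,0,2,0,0,0,2,0,0,2,0,1,0,1,0,0,0,0]
Step 9: insert y at [6, 19, 35] -> counters=[0,0,2,1,2,0,2,2,0,0,0,1,1,0,0,1,0,1,0,1,2,1,0,0,1,0,0,2,0,0,0,2,0,0,2,1,1,0,1,0,0,0,0]
Step 10: insert rbe at [4, 7, 24] -> counters=[0,0,2,1,3,0,2,3,0,0,0,1,1,0,0,1,0,1,0,1,2,1,0,0,2,0,0,2,0,0,0,2,0,0,2,1,1,0,1,0,0,0,0]
Step 11: delete xz at [4, 11, 31] -> counters=[0,0,2,1,2,0,2,3,0,0,0,0,1,0,0,1,0,1,0,1,2,1,0,0,2,0,0,2,0,0,0,1,0,0,2,1,1,0,1,0,0,0,0]
Step 12: insert rbe at [4, 7, 24] -> counters=[0,0,2,1,3,0,2,4,0,0,0,0,1,0,0,1,0,1,0,1,2,1,0,0,3,0,0,2,0,0,0,1,0,0,2,1,1,0,1,0,0,0,0]
Step 13: insert y at [6, 19, 35] -> counters=[0,0,2,1,3,0,3,4,0,0,0,0,1,0,0,1,0,1,0,2,2,1,0,0,3,0,0,2,0,0,0,1,0,0,2,2,1,0,1,0,0,0,0]
Step 14: delete rbe at [4, 7, 24] -> counters=[0,0,2,1,2,0,3,3,0,0,0,0,1,0,0,1,0,1,0,2,2,1,0,0,2,0,0,2,0,0,0,1,0,0,2,2,1,0,1,0,0,0,0]
Step 15: insert ipo at [6, 20, 27] -> counters=[0,0,2,1,2,0,4,3,0,0,0,0,1,0,0,1,0,1,0,2,3,1,0,0,2,0,0,3,0,0,0,1,0,0,2,2,1,0,1,0,0,0,0]
Step 16: delete fz at [3, 12, 15] -> counters=[0,0,2,0,2,0,4,3,0,0,0,0,0,0,0,0,0,1,0,2,3,1,0,0,2,0,0,3,0,0,0,1,0,0,2,2,1,0,1,0,0,0,0]
Step 17: delete y at [6, 19, 35] -> counters=[0,0,2,0,2,0,3,3,0,0,0,0,0,0,0,0,0,1,0,1,3,1,0,0,2,0,0,3,0,0,0,1,0,0,2,1,1,0,1,0,0,0,0]
Step 18: insert hck at [2, 27, 31] -> counters=[0,0,3,0,2,0,3,3,0,0,0,0,0,0,0,0,0,1,0,1,3,1,0,0,2,0,0,4,0,0,0,2,0,0,2,1,1,0,1,0,0,0,0]
Final counters=[0,0,3,0,2,0,3,3,0,0,0,0,0,0,0,0,0,1,0,1,3,1,0,0,2,0,0,4,0,0,0,2,0,0,2,1,1,0,1,0,0,0,0] -> counters[34]=2

Answer: 2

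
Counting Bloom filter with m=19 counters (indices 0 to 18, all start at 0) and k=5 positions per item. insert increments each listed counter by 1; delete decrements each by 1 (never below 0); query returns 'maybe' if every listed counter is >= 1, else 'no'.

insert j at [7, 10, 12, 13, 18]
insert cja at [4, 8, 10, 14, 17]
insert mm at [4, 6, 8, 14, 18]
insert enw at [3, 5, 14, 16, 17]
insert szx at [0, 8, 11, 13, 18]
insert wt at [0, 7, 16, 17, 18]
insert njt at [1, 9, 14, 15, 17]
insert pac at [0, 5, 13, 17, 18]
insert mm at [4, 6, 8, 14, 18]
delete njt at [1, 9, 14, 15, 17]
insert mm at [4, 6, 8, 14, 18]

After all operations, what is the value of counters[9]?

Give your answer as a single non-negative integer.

Answer: 0

Derivation:
Step 1: insert j at [7, 10, 12, 13, 18] -> counters=[0,0,0,0,0,0,0,1,0,0,1,0,1,1,0,0,0,0,1]
Step 2: insert cja at [4, 8, 10, 14, 17] -> counters=[0,0,0,0,1,0,0,1,1,0,2,0,1,1,1,0,0,1,1]
Step 3: insert mm at [4, 6, 8, 14, 18] -> counters=[0,0,0,0,2,0,1,1,2,0,2,0,1,1,2,0,0,1,2]
Step 4: insert enw at [3, 5, 14, 16, 17] -> counters=[0,0,0,1,2,1,1,1,2,0,2,0,1,1,3,0,1,2,2]
Step 5: insert szx at [0, 8, 11, 13, 18] -> counters=[1,0,0,1,2,1,1,1,3,0,2,1,1,2,3,0,1,2,3]
Step 6: insert wt at [0, 7, 16, 17, 18] -> counters=[2,0,0,1,2,1,1,2,3,0,2,1,1,2,3,0,2,3,4]
Step 7: insert njt at [1, 9, 14, 15, 17] -> counters=[2,1,0,1,2,1,1,2,3,1,2,1,1,2,4,1,2,4,4]
Step 8: insert pac at [0, 5, 13, 17, 18] -> counters=[3,1,0,1,2,2,1,2,3,1,2,1,1,3,4,1,2,5,5]
Step 9: insert mm at [4, 6, 8, 14, 18] -> counters=[3,1,0,1,3,2,2,2,4,1,2,1,1,3,5,1,2,5,6]
Step 10: delete njt at [1, 9, 14, 15, 17] -> counters=[3,0,0,1,3,2,2,2,4,0,2,1,1,3,4,0,2,4,6]
Step 11: insert mm at [4, 6, 8, 14, 18] -> counters=[3,0,0,1,4,2,3,2,5,0,2,1,1,3,5,0,2,4,7]
Final counters=[3,0,0,1,4,2,3,2,5,0,2,1,1,3,5,0,2,4,7] -> counters[9]=0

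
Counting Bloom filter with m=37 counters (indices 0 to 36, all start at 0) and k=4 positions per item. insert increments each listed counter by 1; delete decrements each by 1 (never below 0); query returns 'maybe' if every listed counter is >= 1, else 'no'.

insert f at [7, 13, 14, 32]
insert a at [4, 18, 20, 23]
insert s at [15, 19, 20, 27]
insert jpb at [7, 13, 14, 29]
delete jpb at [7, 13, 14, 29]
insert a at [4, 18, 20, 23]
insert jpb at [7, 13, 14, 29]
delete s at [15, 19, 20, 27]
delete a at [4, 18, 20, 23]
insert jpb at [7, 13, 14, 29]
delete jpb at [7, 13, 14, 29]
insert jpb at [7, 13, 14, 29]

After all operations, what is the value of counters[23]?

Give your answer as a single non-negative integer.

Step 1: insert f at [7, 13, 14, 32] -> counters=[0,0,0,0,0,0,0,1,0,0,0,0,0,1,1,0,0,0,0,0,0,0,0,0,0,0,0,0,0,0,0,0,1,0,0,0,0]
Step 2: insert a at [4, 18, 20, 23] -> counters=[0,0,0,0,1,0,0,1,0,0,0,0,0,1,1,0,0,0,1,0,1,0,0,1,0,0,0,0,0,0,0,0,1,0,0,0,0]
Step 3: insert s at [15, 19, 20, 27] -> counters=[0,0,0,0,1,0,0,1,0,0,0,0,0,1,1,1,0,0,1,1,2,0,0,1,0,0,0,1,0,0,0,0,1,0,0,0,0]
Step 4: insert jpb at [7, 13, 14, 29] -> counters=[0,0,0,0,1,0,0,2,0,0,0,0,0,2,2,1,0,0,1,1,2,0,0,1,0,0,0,1,0,1,0,0,1,0,0,0,0]
Step 5: delete jpb at [7, 13, 14, 29] -> counters=[0,0,0,0,1,0,0,1,0,0,0,0,0,1,1,1,0,0,1,1,2,0,0,1,0,0,0,1,0,0,0,0,1,0,0,0,0]
Step 6: insert a at [4, 18, 20, 23] -> counters=[0,0,0,0,2,0,0,1,0,0,0,0,0,1,1,1,0,0,2,1,3,0,0,2,0,0,0,1,0,0,0,0,1,0,0,0,0]
Step 7: insert jpb at [7, 13, 14, 29] -> counters=[0,0,0,0,2,0,0,2,0,0,0,0,0,2,2,1,0,0,2,1,3,0,0,2,0,0,0,1,0,1,0,0,1,0,0,0,0]
Step 8: delete s at [15, 19, 20, 27] -> counters=[0,0,0,0,2,0,0,2,0,0,0,0,0,2,2,0,0,0,2,0,2,0,0,2,0,0,0,0,0,1,0,0,1,0,0,0,0]
Step 9: delete a at [4, 18, 20, 23] -> counters=[0,0,0,0,1,0,0,2,0,0,0,0,0,2,2,0,0,0,1,0,1,0,0,1,0,0,0,0,0,1,0,0,1,0,0,0,0]
Step 10: insert jpb at [7, 13, 14, 29] -> counters=[0,0,0,0,1,0,0,3,0,0,0,0,0,3,3,0,0,0,1,0,1,0,0,1,0,0,0,0,0,2,0,0,1,0,0,0,0]
Step 11: delete jpb at [7, 13, 14, 29] -> counters=[0,0,0,0,1,0,0,2,0,0,0,0,0,2,2,0,0,0,1,0,1,0,0,1,0,0,0,0,0,1,0,0,1,0,0,0,0]
Step 12: insert jpb at [7, 13, 14, 29] -> counters=[0,0,0,0,1,0,0,3,0,0,0,0,0,3,3,0,0,0,1,0,1,0,0,1,0,0,0,0,0,2,0,0,1,0,0,0,0]
Final counters=[0,0,0,0,1,0,0,3,0,0,0,0,0,3,3,0,0,0,1,0,1,0,0,1,0,0,0,0,0,2,0,0,1,0,0,0,0] -> counters[23]=1

Answer: 1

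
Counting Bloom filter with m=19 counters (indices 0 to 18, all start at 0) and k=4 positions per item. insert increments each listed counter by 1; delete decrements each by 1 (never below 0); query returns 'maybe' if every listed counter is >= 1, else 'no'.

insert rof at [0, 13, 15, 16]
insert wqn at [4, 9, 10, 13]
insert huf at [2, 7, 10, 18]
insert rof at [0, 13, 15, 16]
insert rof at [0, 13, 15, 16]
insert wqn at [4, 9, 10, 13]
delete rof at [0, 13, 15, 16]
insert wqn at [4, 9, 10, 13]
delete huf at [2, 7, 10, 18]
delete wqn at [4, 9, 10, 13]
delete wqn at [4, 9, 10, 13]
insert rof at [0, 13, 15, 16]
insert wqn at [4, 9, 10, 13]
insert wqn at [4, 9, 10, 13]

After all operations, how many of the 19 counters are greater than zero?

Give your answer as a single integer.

Answer: 7

Derivation:
Step 1: insert rof at [0, 13, 15, 16] -> counters=[1,0,0,0,0,0,0,0,0,0,0,0,0,1,0,1,1,0,0]
Step 2: insert wqn at [4, 9, 10, 13] -> counters=[1,0,0,0,1,0,0,0,0,1,1,0,0,2,0,1,1,0,0]
Step 3: insert huf at [2, 7, 10, 18] -> counters=[1,0,1,0,1,0,0,1,0,1,2,0,0,2,0,1,1,0,1]
Step 4: insert rof at [0, 13, 15, 16] -> counters=[2,0,1,0,1,0,0,1,0,1,2,0,0,3,0,2,2,0,1]
Step 5: insert rof at [0, 13, 15, 16] -> counters=[3,0,1,0,1,0,0,1,0,1,2,0,0,4,0,3,3,0,1]
Step 6: insert wqn at [4, 9, 10, 13] -> counters=[3,0,1,0,2,0,0,1,0,2,3,0,0,5,0,3,3,0,1]
Step 7: delete rof at [0, 13, 15, 16] -> counters=[2,0,1,0,2,0,0,1,0,2,3,0,0,4,0,2,2,0,1]
Step 8: insert wqn at [4, 9, 10, 13] -> counters=[2,0,1,0,3,0,0,1,0,3,4,0,0,5,0,2,2,0,1]
Step 9: delete huf at [2, 7, 10, 18] -> counters=[2,0,0,0,3,0,0,0,0,3,3,0,0,5,0,2,2,0,0]
Step 10: delete wqn at [4, 9, 10, 13] -> counters=[2,0,0,0,2,0,0,0,0,2,2,0,0,4,0,2,2,0,0]
Step 11: delete wqn at [4, 9, 10, 13] -> counters=[2,0,0,0,1,0,0,0,0,1,1,0,0,3,0,2,2,0,0]
Step 12: insert rof at [0, 13, 15, 16] -> counters=[3,0,0,0,1,0,0,0,0,1,1,0,0,4,0,3,3,0,0]
Step 13: insert wqn at [4, 9, 10, 13] -> counters=[3,0,0,0,2,0,0,0,0,2,2,0,0,5,0,3,3,0,0]
Step 14: insert wqn at [4, 9, 10, 13] -> counters=[3,0,0,0,3,0,0,0,0,3,3,0,0,6,0,3,3,0,0]
Final counters=[3,0,0,0,3,0,0,0,0,3,3,0,0,6,0,3,3,0,0] -> 7 nonzero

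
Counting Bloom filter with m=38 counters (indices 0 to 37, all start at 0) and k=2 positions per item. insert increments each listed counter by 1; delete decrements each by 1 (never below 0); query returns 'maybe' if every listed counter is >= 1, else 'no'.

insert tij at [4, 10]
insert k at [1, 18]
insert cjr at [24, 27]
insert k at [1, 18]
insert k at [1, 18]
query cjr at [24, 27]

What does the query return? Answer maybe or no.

Step 1: insert tij at [4, 10] -> counters=[0,0,0,0,1,0,0,0,0,0,1,0,0,0,0,0,0,0,0,0,0,0,0,0,0,0,0,0,0,0,0,0,0,0,0,0,0,0]
Step 2: insert k at [1, 18] -> counters=[0,1,0,0,1,0,0,0,0,0,1,0,0,0,0,0,0,0,1,0,0,0,0,0,0,0,0,0,0,0,0,0,0,0,0,0,0,0]
Step 3: insert cjr at [24, 27] -> counters=[0,1,0,0,1,0,0,0,0,0,1,0,0,0,0,0,0,0,1,0,0,0,0,0,1,0,0,1,0,0,0,0,0,0,0,0,0,0]
Step 4: insert k at [1, 18] -> counters=[0,2,0,0,1,0,0,0,0,0,1,0,0,0,0,0,0,0,2,0,0,0,0,0,1,0,0,1,0,0,0,0,0,0,0,0,0,0]
Step 5: insert k at [1, 18] -> counters=[0,3,0,0,1,0,0,0,0,0,1,0,0,0,0,0,0,0,3,0,0,0,0,0,1,0,0,1,0,0,0,0,0,0,0,0,0,0]
Query cjr: check counters[24]=1 counters[27]=1 -> maybe

Answer: maybe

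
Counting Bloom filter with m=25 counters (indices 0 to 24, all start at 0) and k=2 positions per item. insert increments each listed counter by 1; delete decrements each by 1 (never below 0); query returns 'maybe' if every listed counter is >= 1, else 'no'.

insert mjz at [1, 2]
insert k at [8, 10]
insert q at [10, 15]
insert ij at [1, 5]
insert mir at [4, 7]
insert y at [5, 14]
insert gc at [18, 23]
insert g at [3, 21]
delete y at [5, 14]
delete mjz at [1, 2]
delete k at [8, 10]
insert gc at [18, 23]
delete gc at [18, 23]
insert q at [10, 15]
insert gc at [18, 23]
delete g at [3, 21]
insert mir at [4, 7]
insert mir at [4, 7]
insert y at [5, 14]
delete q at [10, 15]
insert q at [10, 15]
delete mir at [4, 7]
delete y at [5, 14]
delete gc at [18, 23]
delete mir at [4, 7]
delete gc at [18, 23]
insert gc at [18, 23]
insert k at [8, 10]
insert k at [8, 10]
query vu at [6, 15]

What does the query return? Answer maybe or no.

Step 1: insert mjz at [1, 2] -> counters=[0,1,1,0,0,0,0,0,0,0,0,0,0,0,0,0,0,0,0,0,0,0,0,0,0]
Step 2: insert k at [8, 10] -> counters=[0,1,1,0,0,0,0,0,1,0,1,0,0,0,0,0,0,0,0,0,0,0,0,0,0]
Step 3: insert q at [10, 15] -> counters=[0,1,1,0,0,0,0,0,1,0,2,0,0,0,0,1,0,0,0,0,0,0,0,0,0]
Step 4: insert ij at [1, 5] -> counters=[0,2,1,0,0,1,0,0,1,0,2,0,0,0,0,1,0,0,0,0,0,0,0,0,0]
Step 5: insert mir at [4, 7] -> counters=[0,2,1,0,1,1,0,1,1,0,2,0,0,0,0,1,0,0,0,0,0,0,0,0,0]
Step 6: insert y at [5, 14] -> counters=[0,2,1,0,1,2,0,1,1,0,2,0,0,0,1,1,0,0,0,0,0,0,0,0,0]
Step 7: insert gc at [18, 23] -> counters=[0,2,1,0,1,2,0,1,1,0,2,0,0,0,1,1,0,0,1,0,0,0,0,1,0]
Step 8: insert g at [3, 21] -> counters=[0,2,1,1,1,2,0,1,1,0,2,0,0,0,1,1,0,0,1,0,0,1,0,1,0]
Step 9: delete y at [5, 14] -> counters=[0,2,1,1,1,1,0,1,1,0,2,0,0,0,0,1,0,0,1,0,0,1,0,1,0]
Step 10: delete mjz at [1, 2] -> counters=[0,1,0,1,1,1,0,1,1,0,2,0,0,0,0,1,0,0,1,0,0,1,0,1,0]
Step 11: delete k at [8, 10] -> counters=[0,1,0,1,1,1,0,1,0,0,1,0,0,0,0,1,0,0,1,0,0,1,0,1,0]
Step 12: insert gc at [18, 23] -> counters=[0,1,0,1,1,1,0,1,0,0,1,0,0,0,0,1,0,0,2,0,0,1,0,2,0]
Step 13: delete gc at [18, 23] -> counters=[0,1,0,1,1,1,0,1,0,0,1,0,0,0,0,1,0,0,1,0,0,1,0,1,0]
Step 14: insert q at [10, 15] -> counters=[0,1,0,1,1,1,0,1,0,0,2,0,0,0,0,2,0,0,1,0,0,1,0,1,0]
Step 15: insert gc at [18, 23] -> counters=[0,1,0,1,1,1,0,1,0,0,2,0,0,0,0,2,0,0,2,0,0,1,0,2,0]
Step 16: delete g at [3, 21] -> counters=[0,1,0,0,1,1,0,1,0,0,2,0,0,0,0,2,0,0,2,0,0,0,0,2,0]
Step 17: insert mir at [4, 7] -> counters=[0,1,0,0,2,1,0,2,0,0,2,0,0,0,0,2,0,0,2,0,0,0,0,2,0]
Step 18: insert mir at [4, 7] -> counters=[0,1,0,0,3,1,0,3,0,0,2,0,0,0,0,2,0,0,2,0,0,0,0,2,0]
Step 19: insert y at [5, 14] -> counters=[0,1,0,0,3,2,0,3,0,0,2,0,0,0,1,2,0,0,2,0,0,0,0,2,0]
Step 20: delete q at [10, 15] -> counters=[0,1,0,0,3,2,0,3,0,0,1,0,0,0,1,1,0,0,2,0,0,0,0,2,0]
Step 21: insert q at [10, 15] -> counters=[0,1,0,0,3,2,0,3,0,0,2,0,0,0,1,2,0,0,2,0,0,0,0,2,0]
Step 22: delete mir at [4, 7] -> counters=[0,1,0,0,2,2,0,2,0,0,2,0,0,0,1,2,0,0,2,0,0,0,0,2,0]
Step 23: delete y at [5, 14] -> counters=[0,1,0,0,2,1,0,2,0,0,2,0,0,0,0,2,0,0,2,0,0,0,0,2,0]
Step 24: delete gc at [18, 23] -> counters=[0,1,0,0,2,1,0,2,0,0,2,0,0,0,0,2,0,0,1,0,0,0,0,1,0]
Step 25: delete mir at [4, 7] -> counters=[0,1,0,0,1,1,0,1,0,0,2,0,0,0,0,2,0,0,1,0,0,0,0,1,0]
Step 26: delete gc at [18, 23] -> counters=[0,1,0,0,1,1,0,1,0,0,2,0,0,0,0,2,0,0,0,0,0,0,0,0,0]
Step 27: insert gc at [18, 23] -> counters=[0,1,0,0,1,1,0,1,0,0,2,0,0,0,0,2,0,0,1,0,0,0,0,1,0]
Step 28: insert k at [8, 10] -> counters=[0,1,0,0,1,1,0,1,1,0,3,0,0,0,0,2,0,0,1,0,0,0,0,1,0]
Step 29: insert k at [8, 10] -> counters=[0,1,0,0,1,1,0,1,2,0,4,0,0,0,0,2,0,0,1,0,0,0,0,1,0]
Query vu: check counters[6]=0 counters[15]=2 -> no

Answer: no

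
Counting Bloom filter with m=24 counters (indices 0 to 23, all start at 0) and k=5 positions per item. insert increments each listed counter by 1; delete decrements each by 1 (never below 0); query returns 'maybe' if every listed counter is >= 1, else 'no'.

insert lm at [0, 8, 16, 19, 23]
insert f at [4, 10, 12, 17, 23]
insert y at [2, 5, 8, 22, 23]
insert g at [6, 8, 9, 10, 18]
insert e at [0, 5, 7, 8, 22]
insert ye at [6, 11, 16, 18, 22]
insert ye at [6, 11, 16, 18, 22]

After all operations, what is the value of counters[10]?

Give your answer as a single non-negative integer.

Step 1: insert lm at [0, 8, 16, 19, 23] -> counters=[1,0,0,0,0,0,0,0,1,0,0,0,0,0,0,0,1,0,0,1,0,0,0,1]
Step 2: insert f at [4, 10, 12, 17, 23] -> counters=[1,0,0,0,1,0,0,0,1,0,1,0,1,0,0,0,1,1,0,1,0,0,0,2]
Step 3: insert y at [2, 5, 8, 22, 23] -> counters=[1,0,1,0,1,1,0,0,2,0,1,0,1,0,0,0,1,1,0,1,0,0,1,3]
Step 4: insert g at [6, 8, 9, 10, 18] -> counters=[1,0,1,0,1,1,1,0,3,1,2,0,1,0,0,0,1,1,1,1,0,0,1,3]
Step 5: insert e at [0, 5, 7, 8, 22] -> counters=[2,0,1,0,1,2,1,1,4,1,2,0,1,0,0,0,1,1,1,1,0,0,2,3]
Step 6: insert ye at [6, 11, 16, 18, 22] -> counters=[2,0,1,0,1,2,2,1,4,1,2,1,1,0,0,0,2,1,2,1,0,0,3,3]
Step 7: insert ye at [6, 11, 16, 18, 22] -> counters=[2,0,1,0,1,2,3,1,4,1,2,2,1,0,0,0,3,1,3,1,0,0,4,3]
Final counters=[2,0,1,0,1,2,3,1,4,1,2,2,1,0,0,0,3,1,3,1,0,0,4,3] -> counters[10]=2

Answer: 2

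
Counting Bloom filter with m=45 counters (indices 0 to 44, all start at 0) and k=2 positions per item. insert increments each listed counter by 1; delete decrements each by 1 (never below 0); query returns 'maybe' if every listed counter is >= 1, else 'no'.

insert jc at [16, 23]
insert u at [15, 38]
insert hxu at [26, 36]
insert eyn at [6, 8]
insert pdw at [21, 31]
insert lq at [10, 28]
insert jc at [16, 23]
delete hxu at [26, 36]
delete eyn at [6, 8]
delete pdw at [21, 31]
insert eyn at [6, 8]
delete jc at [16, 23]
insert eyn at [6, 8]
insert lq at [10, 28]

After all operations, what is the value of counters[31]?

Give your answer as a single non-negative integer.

Answer: 0

Derivation:
Step 1: insert jc at [16, 23] -> counters=[0,0,0,0,0,0,0,0,0,0,0,0,0,0,0,0,1,0,0,0,0,0,0,1,0,0,0,0,0,0,0,0,0,0,0,0,0,0,0,0,0,0,0,0,0]
Step 2: insert u at [15, 38] -> counters=[0,0,0,0,0,0,0,0,0,0,0,0,0,0,0,1,1,0,0,0,0,0,0,1,0,0,0,0,0,0,0,0,0,0,0,0,0,0,1,0,0,0,0,0,0]
Step 3: insert hxu at [26, 36] -> counters=[0,0,0,0,0,0,0,0,0,0,0,0,0,0,0,1,1,0,0,0,0,0,0,1,0,0,1,0,0,0,0,0,0,0,0,0,1,0,1,0,0,0,0,0,0]
Step 4: insert eyn at [6, 8] -> counters=[0,0,0,0,0,0,1,0,1,0,0,0,0,0,0,1,1,0,0,0,0,0,0,1,0,0,1,0,0,0,0,0,0,0,0,0,1,0,1,0,0,0,0,0,0]
Step 5: insert pdw at [21, 31] -> counters=[0,0,0,0,0,0,1,0,1,0,0,0,0,0,0,1,1,0,0,0,0,1,0,1,0,0,1,0,0,0,0,1,0,0,0,0,1,0,1,0,0,0,0,0,0]
Step 6: insert lq at [10, 28] -> counters=[0,0,0,0,0,0,1,0,1,0,1,0,0,0,0,1,1,0,0,0,0,1,0,1,0,0,1,0,1,0,0,1,0,0,0,0,1,0,1,0,0,0,0,0,0]
Step 7: insert jc at [16, 23] -> counters=[0,0,0,0,0,0,1,0,1,0,1,0,0,0,0,1,2,0,0,0,0,1,0,2,0,0,1,0,1,0,0,1,0,0,0,0,1,0,1,0,0,0,0,0,0]
Step 8: delete hxu at [26, 36] -> counters=[0,0,0,0,0,0,1,0,1,0,1,0,0,0,0,1,2,0,0,0,0,1,0,2,0,0,0,0,1,0,0,1,0,0,0,0,0,0,1,0,0,0,0,0,0]
Step 9: delete eyn at [6, 8] -> counters=[0,0,0,0,0,0,0,0,0,0,1,0,0,0,0,1,2,0,0,0,0,1,0,2,0,0,0,0,1,0,0,1,0,0,0,0,0,0,1,0,0,0,0,0,0]
Step 10: delete pdw at [21, 31] -> counters=[0,0,0,0,0,0,0,0,0,0,1,0,0,0,0,1,2,0,0,0,0,0,0,2,0,0,0,0,1,0,0,0,0,0,0,0,0,0,1,0,0,0,0,0,0]
Step 11: insert eyn at [6, 8] -> counters=[0,0,0,0,0,0,1,0,1,0,1,0,0,0,0,1,2,0,0,0,0,0,0,2,0,0,0,0,1,0,0,0,0,0,0,0,0,0,1,0,0,0,0,0,0]
Step 12: delete jc at [16, 23] -> counters=[0,0,0,0,0,0,1,0,1,0,1,0,0,0,0,1,1,0,0,0,0,0,0,1,0,0,0,0,1,0,0,0,0,0,0,0,0,0,1,0,0,0,0,0,0]
Step 13: insert eyn at [6, 8] -> counters=[0,0,0,0,0,0,2,0,2,0,1,0,0,0,0,1,1,0,0,0,0,0,0,1,0,0,0,0,1,0,0,0,0,0,0,0,0,0,1,0,0,0,0,0,0]
Step 14: insert lq at [10, 28] -> counters=[0,0,0,0,0,0,2,0,2,0,2,0,0,0,0,1,1,0,0,0,0,0,0,1,0,0,0,0,2,0,0,0,0,0,0,0,0,0,1,0,0,0,0,0,0]
Final counters=[0,0,0,0,0,0,2,0,2,0,2,0,0,0,0,1,1,0,0,0,0,0,0,1,0,0,0,0,2,0,0,0,0,0,0,0,0,0,1,0,0,0,0,0,0] -> counters[31]=0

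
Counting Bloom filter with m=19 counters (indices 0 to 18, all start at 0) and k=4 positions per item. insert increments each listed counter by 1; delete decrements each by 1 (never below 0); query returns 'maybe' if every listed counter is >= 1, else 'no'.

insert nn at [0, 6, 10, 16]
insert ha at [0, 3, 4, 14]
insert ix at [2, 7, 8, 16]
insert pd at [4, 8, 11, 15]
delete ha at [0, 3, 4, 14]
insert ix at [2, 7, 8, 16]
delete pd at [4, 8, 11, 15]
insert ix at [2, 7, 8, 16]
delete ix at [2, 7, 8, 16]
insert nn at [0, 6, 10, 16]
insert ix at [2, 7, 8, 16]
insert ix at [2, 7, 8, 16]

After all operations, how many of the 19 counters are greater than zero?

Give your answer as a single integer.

Step 1: insert nn at [0, 6, 10, 16] -> counters=[1,0,0,0,0,0,1,0,0,0,1,0,0,0,0,0,1,0,0]
Step 2: insert ha at [0, 3, 4, 14] -> counters=[2,0,0,1,1,0,1,0,0,0,1,0,0,0,1,0,1,0,0]
Step 3: insert ix at [2, 7, 8, 16] -> counters=[2,0,1,1,1,0,1,1,1,0,1,0,0,0,1,0,2,0,0]
Step 4: insert pd at [4, 8, 11, 15] -> counters=[2,0,1,1,2,0,1,1,2,0,1,1,0,0,1,1,2,0,0]
Step 5: delete ha at [0, 3, 4, 14] -> counters=[1,0,1,0,1,0,1,1,2,0,1,1,0,0,0,1,2,0,0]
Step 6: insert ix at [2, 7, 8, 16] -> counters=[1,0,2,0,1,0,1,2,3,0,1,1,0,0,0,1,3,0,0]
Step 7: delete pd at [4, 8, 11, 15] -> counters=[1,0,2,0,0,0,1,2,2,0,1,0,0,0,0,0,3,0,0]
Step 8: insert ix at [2, 7, 8, 16] -> counters=[1,0,3,0,0,0,1,3,3,0,1,0,0,0,0,0,4,0,0]
Step 9: delete ix at [2, 7, 8, 16] -> counters=[1,0,2,0,0,0,1,2,2,0,1,0,0,0,0,0,3,0,0]
Step 10: insert nn at [0, 6, 10, 16] -> counters=[2,0,2,0,0,0,2,2,2,0,2,0,0,0,0,0,4,0,0]
Step 11: insert ix at [2, 7, 8, 16] -> counters=[2,0,3,0,0,0,2,3,3,0,2,0,0,0,0,0,5,0,0]
Step 12: insert ix at [2, 7, 8, 16] -> counters=[2,0,4,0,0,0,2,4,4,0,2,0,0,0,0,0,6,0,0]
Final counters=[2,0,4,0,0,0,2,4,4,0,2,0,0,0,0,0,6,0,0] -> 7 nonzero

Answer: 7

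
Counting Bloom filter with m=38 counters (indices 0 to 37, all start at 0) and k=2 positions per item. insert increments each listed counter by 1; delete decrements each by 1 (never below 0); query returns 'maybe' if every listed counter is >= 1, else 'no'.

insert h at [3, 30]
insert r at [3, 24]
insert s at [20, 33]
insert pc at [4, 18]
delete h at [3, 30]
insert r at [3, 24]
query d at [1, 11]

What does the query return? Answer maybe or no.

Step 1: insert h at [3, 30] -> counters=[0,0,0,1,0,0,0,0,0,0,0,0,0,0,0,0,0,0,0,0,0,0,0,0,0,0,0,0,0,0,1,0,0,0,0,0,0,0]
Step 2: insert r at [3, 24] -> counters=[0,0,0,2,0,0,0,0,0,0,0,0,0,0,0,0,0,0,0,0,0,0,0,0,1,0,0,0,0,0,1,0,0,0,0,0,0,0]
Step 3: insert s at [20, 33] -> counters=[0,0,0,2,0,0,0,0,0,0,0,0,0,0,0,0,0,0,0,0,1,0,0,0,1,0,0,0,0,0,1,0,0,1,0,0,0,0]
Step 4: insert pc at [4, 18] -> counters=[0,0,0,2,1,0,0,0,0,0,0,0,0,0,0,0,0,0,1,0,1,0,0,0,1,0,0,0,0,0,1,0,0,1,0,0,0,0]
Step 5: delete h at [3, 30] -> counters=[0,0,0,1,1,0,0,0,0,0,0,0,0,0,0,0,0,0,1,0,1,0,0,0,1,0,0,0,0,0,0,0,0,1,0,0,0,0]
Step 6: insert r at [3, 24] -> counters=[0,0,0,2,1,0,0,0,0,0,0,0,0,0,0,0,0,0,1,0,1,0,0,0,2,0,0,0,0,0,0,0,0,1,0,0,0,0]
Query d: check counters[1]=0 counters[11]=0 -> no

Answer: no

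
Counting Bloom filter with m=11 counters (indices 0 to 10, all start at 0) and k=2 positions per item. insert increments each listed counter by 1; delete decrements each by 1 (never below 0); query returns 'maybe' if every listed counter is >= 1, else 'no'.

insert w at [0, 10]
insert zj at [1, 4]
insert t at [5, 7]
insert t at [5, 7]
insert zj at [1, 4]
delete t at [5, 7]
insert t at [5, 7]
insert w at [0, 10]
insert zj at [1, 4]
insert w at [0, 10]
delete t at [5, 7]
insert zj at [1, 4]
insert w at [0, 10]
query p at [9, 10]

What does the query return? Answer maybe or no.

Step 1: insert w at [0, 10] -> counters=[1,0,0,0,0,0,0,0,0,0,1]
Step 2: insert zj at [1, 4] -> counters=[1,1,0,0,1,0,0,0,0,0,1]
Step 3: insert t at [5, 7] -> counters=[1,1,0,0,1,1,0,1,0,0,1]
Step 4: insert t at [5, 7] -> counters=[1,1,0,0,1,2,0,2,0,0,1]
Step 5: insert zj at [1, 4] -> counters=[1,2,0,0,2,2,0,2,0,0,1]
Step 6: delete t at [5, 7] -> counters=[1,2,0,0,2,1,0,1,0,0,1]
Step 7: insert t at [5, 7] -> counters=[1,2,0,0,2,2,0,2,0,0,1]
Step 8: insert w at [0, 10] -> counters=[2,2,0,0,2,2,0,2,0,0,2]
Step 9: insert zj at [1, 4] -> counters=[2,3,0,0,3,2,0,2,0,0,2]
Step 10: insert w at [0, 10] -> counters=[3,3,0,0,3,2,0,2,0,0,3]
Step 11: delete t at [5, 7] -> counters=[3,3,0,0,3,1,0,1,0,0,3]
Step 12: insert zj at [1, 4] -> counters=[3,4,0,0,4,1,0,1,0,0,3]
Step 13: insert w at [0, 10] -> counters=[4,4,0,0,4,1,0,1,0,0,4]
Query p: check counters[9]=0 counters[10]=4 -> no

Answer: no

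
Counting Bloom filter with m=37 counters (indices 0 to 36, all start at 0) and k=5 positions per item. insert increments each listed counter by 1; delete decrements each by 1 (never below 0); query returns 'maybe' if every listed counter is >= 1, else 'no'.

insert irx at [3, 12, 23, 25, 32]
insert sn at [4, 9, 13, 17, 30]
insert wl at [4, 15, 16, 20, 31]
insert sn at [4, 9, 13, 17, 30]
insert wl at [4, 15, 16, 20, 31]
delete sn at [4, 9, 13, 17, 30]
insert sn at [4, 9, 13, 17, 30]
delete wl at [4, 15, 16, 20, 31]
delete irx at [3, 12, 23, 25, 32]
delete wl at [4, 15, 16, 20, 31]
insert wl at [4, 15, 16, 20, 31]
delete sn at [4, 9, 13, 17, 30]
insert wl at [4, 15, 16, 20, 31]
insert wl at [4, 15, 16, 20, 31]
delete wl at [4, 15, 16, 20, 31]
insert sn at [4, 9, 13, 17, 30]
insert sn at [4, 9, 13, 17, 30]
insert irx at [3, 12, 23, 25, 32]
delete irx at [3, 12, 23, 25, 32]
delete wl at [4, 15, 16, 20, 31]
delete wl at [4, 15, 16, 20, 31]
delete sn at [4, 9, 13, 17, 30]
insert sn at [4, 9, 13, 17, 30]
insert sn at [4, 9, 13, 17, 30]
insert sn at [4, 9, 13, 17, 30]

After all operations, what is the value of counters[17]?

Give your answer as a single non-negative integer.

Step 1: insert irx at [3, 12, 23, 25, 32] -> counters=[0,0,0,1,0,0,0,0,0,0,0,0,1,0,0,0,0,0,0,0,0,0,0,1,0,1,0,0,0,0,0,0,1,0,0,0,0]
Step 2: insert sn at [4, 9, 13, 17, 30] -> counters=[0,0,0,1,1,0,0,0,0,1,0,0,1,1,0,0,0,1,0,0,0,0,0,1,0,1,0,0,0,0,1,0,1,0,0,0,0]
Step 3: insert wl at [4, 15, 16, 20, 31] -> counters=[0,0,0,1,2,0,0,0,0,1,0,0,1,1,0,1,1,1,0,0,1,0,0,1,0,1,0,0,0,0,1,1,1,0,0,0,0]
Step 4: insert sn at [4, 9, 13, 17, 30] -> counters=[0,0,0,1,3,0,0,0,0,2,0,0,1,2,0,1,1,2,0,0,1,0,0,1,0,1,0,0,0,0,2,1,1,0,0,0,0]
Step 5: insert wl at [4, 15, 16, 20, 31] -> counters=[0,0,0,1,4,0,0,0,0,2,0,0,1,2,0,2,2,2,0,0,2,0,0,1,0,1,0,0,0,0,2,2,1,0,0,0,0]
Step 6: delete sn at [4, 9, 13, 17, 30] -> counters=[0,0,0,1,3,0,0,0,0,1,0,0,1,1,0,2,2,1,0,0,2,0,0,1,0,1,0,0,0,0,1,2,1,0,0,0,0]
Step 7: insert sn at [4, 9, 13, 17, 30] -> counters=[0,0,0,1,4,0,0,0,0,2,0,0,1,2,0,2,2,2,0,0,2,0,0,1,0,1,0,0,0,0,2,2,1,0,0,0,0]
Step 8: delete wl at [4, 15, 16, 20, 31] -> counters=[0,0,0,1,3,0,0,0,0,2,0,0,1,2,0,1,1,2,0,0,1,0,0,1,0,1,0,0,0,0,2,1,1,0,0,0,0]
Step 9: delete irx at [3, 12, 23, 25, 32] -> counters=[0,0,0,0,3,0,0,0,0,2,0,0,0,2,0,1,1,2,0,0,1,0,0,0,0,0,0,0,0,0,2,1,0,0,0,0,0]
Step 10: delete wl at [4, 15, 16, 20, 31] -> counters=[0,0,0,0,2,0,0,0,0,2,0,0,0,2,0,0,0,2,0,0,0,0,0,0,0,0,0,0,0,0,2,0,0,0,0,0,0]
Step 11: insert wl at [4, 15, 16, 20, 31] -> counters=[0,0,0,0,3,0,0,0,0,2,0,0,0,2,0,1,1,2,0,0,1,0,0,0,0,0,0,0,0,0,2,1,0,0,0,0,0]
Step 12: delete sn at [4, 9, 13, 17, 30] -> counters=[0,0,0,0,2,0,0,0,0,1,0,0,0,1,0,1,1,1,0,0,1,0,0,0,0,0,0,0,0,0,1,1,0,0,0,0,0]
Step 13: insert wl at [4, 15, 16, 20, 31] -> counters=[0,0,0,0,3,0,0,0,0,1,0,0,0,1,0,2,2,1,0,0,2,0,0,0,0,0,0,0,0,0,1,2,0,0,0,0,0]
Step 14: insert wl at [4, 15, 16, 20, 31] -> counters=[0,0,0,0,4,0,0,0,0,1,0,0,0,1,0,3,3,1,0,0,3,0,0,0,0,0,0,0,0,0,1,3,0,0,0,0,0]
Step 15: delete wl at [4, 15, 16, 20, 31] -> counters=[0,0,0,0,3,0,0,0,0,1,0,0,0,1,0,2,2,1,0,0,2,0,0,0,0,0,0,0,0,0,1,2,0,0,0,0,0]
Step 16: insert sn at [4, 9, 13, 17, 30] -> counters=[0,0,0,0,4,0,0,0,0,2,0,0,0,2,0,2,2,2,0,0,2,0,0,0,0,0,0,0,0,0,2,2,0,0,0,0,0]
Step 17: insert sn at [4, 9, 13, 17, 30] -> counters=[0,0,0,0,5,0,0,0,0,3,0,0,0,3,0,2,2,3,0,0,2,0,0,0,0,0,0,0,0,0,3,2,0,0,0,0,0]
Step 18: insert irx at [3, 12, 23, 25, 32] -> counters=[0,0,0,1,5,0,0,0,0,3,0,0,1,3,0,2,2,3,0,0,2,0,0,1,0,1,0,0,0,0,3,2,1,0,0,0,0]
Step 19: delete irx at [3, 12, 23, 25, 32] -> counters=[0,0,0,0,5,0,0,0,0,3,0,0,0,3,0,2,2,3,0,0,2,0,0,0,0,0,0,0,0,0,3,2,0,0,0,0,0]
Step 20: delete wl at [4, 15, 16, 20, 31] -> counters=[0,0,0,0,4,0,0,0,0,3,0,0,0,3,0,1,1,3,0,0,1,0,0,0,0,0,0,0,0,0,3,1,0,0,0,0,0]
Step 21: delete wl at [4, 15, 16, 20, 31] -> counters=[0,0,0,0,3,0,0,0,0,3,0,0,0,3,0,0,0,3,0,0,0,0,0,0,0,0,0,0,0,0,3,0,0,0,0,0,0]
Step 22: delete sn at [4, 9, 13, 17, 30] -> counters=[0,0,0,0,2,0,0,0,0,2,0,0,0,2,0,0,0,2,0,0,0,0,0,0,0,0,0,0,0,0,2,0,0,0,0,0,0]
Step 23: insert sn at [4, 9, 13, 17, 30] -> counters=[0,0,0,0,3,0,0,0,0,3,0,0,0,3,0,0,0,3,0,0,0,0,0,0,0,0,0,0,0,0,3,0,0,0,0,0,0]
Step 24: insert sn at [4, 9, 13, 17, 30] -> counters=[0,0,0,0,4,0,0,0,0,4,0,0,0,4,0,0,0,4,0,0,0,0,0,0,0,0,0,0,0,0,4,0,0,0,0,0,0]
Step 25: insert sn at [4, 9, 13, 17, 30] -> counters=[0,0,0,0,5,0,0,0,0,5,0,0,0,5,0,0,0,5,0,0,0,0,0,0,0,0,0,0,0,0,5,0,0,0,0,0,0]
Final counters=[0,0,0,0,5,0,0,0,0,5,0,0,0,5,0,0,0,5,0,0,0,0,0,0,0,0,0,0,0,0,5,0,0,0,0,0,0] -> counters[17]=5

Answer: 5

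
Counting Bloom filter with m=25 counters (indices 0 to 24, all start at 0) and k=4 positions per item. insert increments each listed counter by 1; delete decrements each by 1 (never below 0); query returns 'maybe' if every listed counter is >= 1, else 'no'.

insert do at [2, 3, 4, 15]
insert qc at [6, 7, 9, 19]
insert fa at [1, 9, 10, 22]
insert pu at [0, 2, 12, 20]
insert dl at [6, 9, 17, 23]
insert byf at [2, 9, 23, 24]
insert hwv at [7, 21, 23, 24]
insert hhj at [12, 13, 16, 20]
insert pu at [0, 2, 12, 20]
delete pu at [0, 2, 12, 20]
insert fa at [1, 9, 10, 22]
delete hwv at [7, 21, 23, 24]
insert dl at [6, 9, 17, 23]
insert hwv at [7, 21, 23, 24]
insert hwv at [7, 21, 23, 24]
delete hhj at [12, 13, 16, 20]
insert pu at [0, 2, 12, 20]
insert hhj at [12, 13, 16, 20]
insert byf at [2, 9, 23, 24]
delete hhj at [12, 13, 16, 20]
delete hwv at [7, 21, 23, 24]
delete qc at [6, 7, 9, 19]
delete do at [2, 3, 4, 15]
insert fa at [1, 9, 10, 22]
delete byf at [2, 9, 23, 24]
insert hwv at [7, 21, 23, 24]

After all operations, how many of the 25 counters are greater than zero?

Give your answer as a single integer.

Step 1: insert do at [2, 3, 4, 15] -> counters=[0,0,1,1,1,0,0,0,0,0,0,0,0,0,0,1,0,0,0,0,0,0,0,0,0]
Step 2: insert qc at [6, 7, 9, 19] -> counters=[0,0,1,1,1,0,1,1,0,1,0,0,0,0,0,1,0,0,0,1,0,0,0,0,0]
Step 3: insert fa at [1, 9, 10, 22] -> counters=[0,1,1,1,1,0,1,1,0,2,1,0,0,0,0,1,0,0,0,1,0,0,1,0,0]
Step 4: insert pu at [0, 2, 12, 20] -> counters=[1,1,2,1,1,0,1,1,0,2,1,0,1,0,0,1,0,0,0,1,1,0,1,0,0]
Step 5: insert dl at [6, 9, 17, 23] -> counters=[1,1,2,1,1,0,2,1,0,3,1,0,1,0,0,1,0,1,0,1,1,0,1,1,0]
Step 6: insert byf at [2, 9, 23, 24] -> counters=[1,1,3,1,1,0,2,1,0,4,1,0,1,0,0,1,0,1,0,1,1,0,1,2,1]
Step 7: insert hwv at [7, 21, 23, 24] -> counters=[1,1,3,1,1,0,2,2,0,4,1,0,1,0,0,1,0,1,0,1,1,1,1,3,2]
Step 8: insert hhj at [12, 13, 16, 20] -> counters=[1,1,3,1,1,0,2,2,0,4,1,0,2,1,0,1,1,1,0,1,2,1,1,3,2]
Step 9: insert pu at [0, 2, 12, 20] -> counters=[2,1,4,1,1,0,2,2,0,4,1,0,3,1,0,1,1,1,0,1,3,1,1,3,2]
Step 10: delete pu at [0, 2, 12, 20] -> counters=[1,1,3,1,1,0,2,2,0,4,1,0,2,1,0,1,1,1,0,1,2,1,1,3,2]
Step 11: insert fa at [1, 9, 10, 22] -> counters=[1,2,3,1,1,0,2,2,0,5,2,0,2,1,0,1,1,1,0,1,2,1,2,3,2]
Step 12: delete hwv at [7, 21, 23, 24] -> counters=[1,2,3,1,1,0,2,1,0,5,2,0,2,1,0,1,1,1,0,1,2,0,2,2,1]
Step 13: insert dl at [6, 9, 17, 23] -> counters=[1,2,3,1,1,0,3,1,0,6,2,0,2,1,0,1,1,2,0,1,2,0,2,3,1]
Step 14: insert hwv at [7, 21, 23, 24] -> counters=[1,2,3,1,1,0,3,2,0,6,2,0,2,1,0,1,1,2,0,1,2,1,2,4,2]
Step 15: insert hwv at [7, 21, 23, 24] -> counters=[1,2,3,1,1,0,3,3,0,6,2,0,2,1,0,1,1,2,0,1,2,2,2,5,3]
Step 16: delete hhj at [12, 13, 16, 20] -> counters=[1,2,3,1,1,0,3,3,0,6,2,0,1,0,0,1,0,2,0,1,1,2,2,5,3]
Step 17: insert pu at [0, 2, 12, 20] -> counters=[2,2,4,1,1,0,3,3,0,6,2,0,2,0,0,1,0,2,0,1,2,2,2,5,3]
Step 18: insert hhj at [12, 13, 16, 20] -> counters=[2,2,4,1,1,0,3,3,0,6,2,0,3,1,0,1,1,2,0,1,3,2,2,5,3]
Step 19: insert byf at [2, 9, 23, 24] -> counters=[2,2,5,1,1,0,3,3,0,7,2,0,3,1,0,1,1,2,0,1,3,2,2,6,4]
Step 20: delete hhj at [12, 13, 16, 20] -> counters=[2,2,5,1,1,0,3,3,0,7,2,0,2,0,0,1,0,2,0,1,2,2,2,6,4]
Step 21: delete hwv at [7, 21, 23, 24] -> counters=[2,2,5,1,1,0,3,2,0,7,2,0,2,0,0,1,0,2,0,1,2,1,2,5,3]
Step 22: delete qc at [6, 7, 9, 19] -> counters=[2,2,5,1,1,0,2,1,0,6,2,0,2,0,0,1,0,2,0,0,2,1,2,5,3]
Step 23: delete do at [2, 3, 4, 15] -> counters=[2,2,4,0,0,0,2,1,0,6,2,0,2,0,0,0,0,2,0,0,2,1,2,5,3]
Step 24: insert fa at [1, 9, 10, 22] -> counters=[2,3,4,0,0,0,2,1,0,7,3,0,2,0,0,0,0,2,0,0,2,1,3,5,3]
Step 25: delete byf at [2, 9, 23, 24] -> counters=[2,3,3,0,0,0,2,1,0,6,3,0,2,0,0,0,0,2,0,0,2,1,3,4,2]
Step 26: insert hwv at [7, 21, 23, 24] -> counters=[2,3,3,0,0,0,2,2,0,6,3,0,2,0,0,0,0,2,0,0,2,2,3,5,3]
Final counters=[2,3,3,0,0,0,2,2,0,6,3,0,2,0,0,0,0,2,0,0,2,2,3,5,3] -> 14 nonzero

Answer: 14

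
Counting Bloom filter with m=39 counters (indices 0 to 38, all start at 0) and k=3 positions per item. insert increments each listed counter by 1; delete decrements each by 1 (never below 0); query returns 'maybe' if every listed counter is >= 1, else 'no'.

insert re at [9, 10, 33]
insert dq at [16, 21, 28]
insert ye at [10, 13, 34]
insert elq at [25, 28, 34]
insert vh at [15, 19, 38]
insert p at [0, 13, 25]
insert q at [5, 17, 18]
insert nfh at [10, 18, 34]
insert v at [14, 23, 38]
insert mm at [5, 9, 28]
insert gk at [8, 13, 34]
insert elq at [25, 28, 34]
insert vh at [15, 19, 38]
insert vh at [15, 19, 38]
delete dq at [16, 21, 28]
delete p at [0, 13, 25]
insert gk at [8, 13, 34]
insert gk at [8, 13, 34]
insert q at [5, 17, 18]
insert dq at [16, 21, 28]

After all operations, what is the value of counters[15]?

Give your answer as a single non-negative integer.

Step 1: insert re at [9, 10, 33] -> counters=[0,0,0,0,0,0,0,0,0,1,1,0,0,0,0,0,0,0,0,0,0,0,0,0,0,0,0,0,0,0,0,0,0,1,0,0,0,0,0]
Step 2: insert dq at [16, 21, 28] -> counters=[0,0,0,0,0,0,0,0,0,1,1,0,0,0,0,0,1,0,0,0,0,1,0,0,0,0,0,0,1,0,0,0,0,1,0,0,0,0,0]
Step 3: insert ye at [10, 13, 34] -> counters=[0,0,0,0,0,0,0,0,0,1,2,0,0,1,0,0,1,0,0,0,0,1,0,0,0,0,0,0,1,0,0,0,0,1,1,0,0,0,0]
Step 4: insert elq at [25, 28, 34] -> counters=[0,0,0,0,0,0,0,0,0,1,2,0,0,1,0,0,1,0,0,0,0,1,0,0,0,1,0,0,2,0,0,0,0,1,2,0,0,0,0]
Step 5: insert vh at [15, 19, 38] -> counters=[0,0,0,0,0,0,0,0,0,1,2,0,0,1,0,1,1,0,0,1,0,1,0,0,0,1,0,0,2,0,0,0,0,1,2,0,0,0,1]
Step 6: insert p at [0, 13, 25] -> counters=[1,0,0,0,0,0,0,0,0,1,2,0,0,2,0,1,1,0,0,1,0,1,0,0,0,2,0,0,2,0,0,0,0,1,2,0,0,0,1]
Step 7: insert q at [5, 17, 18] -> counters=[1,0,0,0,0,1,0,0,0,1,2,0,0,2,0,1,1,1,1,1,0,1,0,0,0,2,0,0,2,0,0,0,0,1,2,0,0,0,1]
Step 8: insert nfh at [10, 18, 34] -> counters=[1,0,0,0,0,1,0,0,0,1,3,0,0,2,0,1,1,1,2,1,0,1,0,0,0,2,0,0,2,0,0,0,0,1,3,0,0,0,1]
Step 9: insert v at [14, 23, 38] -> counters=[1,0,0,0,0,1,0,0,0,1,3,0,0,2,1,1,1,1,2,1,0,1,0,1,0,2,0,0,2,0,0,0,0,1,3,0,0,0,2]
Step 10: insert mm at [5, 9, 28] -> counters=[1,0,0,0,0,2,0,0,0,2,3,0,0,2,1,1,1,1,2,1,0,1,0,1,0,2,0,0,3,0,0,0,0,1,3,0,0,0,2]
Step 11: insert gk at [8, 13, 34] -> counters=[1,0,0,0,0,2,0,0,1,2,3,0,0,3,1,1,1,1,2,1,0,1,0,1,0,2,0,0,3,0,0,0,0,1,4,0,0,0,2]
Step 12: insert elq at [25, 28, 34] -> counters=[1,0,0,0,0,2,0,0,1,2,3,0,0,3,1,1,1,1,2,1,0,1,0,1,0,3,0,0,4,0,0,0,0,1,5,0,0,0,2]
Step 13: insert vh at [15, 19, 38] -> counters=[1,0,0,0,0,2,0,0,1,2,3,0,0,3,1,2,1,1,2,2,0,1,0,1,0,3,0,0,4,0,0,0,0,1,5,0,0,0,3]
Step 14: insert vh at [15, 19, 38] -> counters=[1,0,0,0,0,2,0,0,1,2,3,0,0,3,1,3,1,1,2,3,0,1,0,1,0,3,0,0,4,0,0,0,0,1,5,0,0,0,4]
Step 15: delete dq at [16, 21, 28] -> counters=[1,0,0,0,0,2,0,0,1,2,3,0,0,3,1,3,0,1,2,3,0,0,0,1,0,3,0,0,3,0,0,0,0,1,5,0,0,0,4]
Step 16: delete p at [0, 13, 25] -> counters=[0,0,0,0,0,2,0,0,1,2,3,0,0,2,1,3,0,1,2,3,0,0,0,1,0,2,0,0,3,0,0,0,0,1,5,0,0,0,4]
Step 17: insert gk at [8, 13, 34] -> counters=[0,0,0,0,0,2,0,0,2,2,3,0,0,3,1,3,0,1,2,3,0,0,0,1,0,2,0,0,3,0,0,0,0,1,6,0,0,0,4]
Step 18: insert gk at [8, 13, 34] -> counters=[0,0,0,0,0,2,0,0,3,2,3,0,0,4,1,3,0,1,2,3,0,0,0,1,0,2,0,0,3,0,0,0,0,1,7,0,0,0,4]
Step 19: insert q at [5, 17, 18] -> counters=[0,0,0,0,0,3,0,0,3,2,3,0,0,4,1,3,0,2,3,3,0,0,0,1,0,2,0,0,3,0,0,0,0,1,7,0,0,0,4]
Step 20: insert dq at [16, 21, 28] -> counters=[0,0,0,0,0,3,0,0,3,2,3,0,0,4,1,3,1,2,3,3,0,1,0,1,0,2,0,0,4,0,0,0,0,1,7,0,0,0,4]
Final counters=[0,0,0,0,0,3,0,0,3,2,3,0,0,4,1,3,1,2,3,3,0,1,0,1,0,2,0,0,4,0,0,0,0,1,7,0,0,0,4] -> counters[15]=3

Answer: 3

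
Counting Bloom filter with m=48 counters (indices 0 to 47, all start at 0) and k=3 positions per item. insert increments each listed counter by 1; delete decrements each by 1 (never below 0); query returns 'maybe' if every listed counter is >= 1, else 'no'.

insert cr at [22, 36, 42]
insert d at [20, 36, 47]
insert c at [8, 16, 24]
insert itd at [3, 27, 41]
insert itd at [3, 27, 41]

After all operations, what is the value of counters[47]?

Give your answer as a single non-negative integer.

Answer: 1

Derivation:
Step 1: insert cr at [22, 36, 42] -> counters=[0,0,0,0,0,0,0,0,0,0,0,0,0,0,0,0,0,0,0,0,0,0,1,0,0,0,0,0,0,0,0,0,0,0,0,0,1,0,0,0,0,0,1,0,0,0,0,0]
Step 2: insert d at [20, 36, 47] -> counters=[0,0,0,0,0,0,0,0,0,0,0,0,0,0,0,0,0,0,0,0,1,0,1,0,0,0,0,0,0,0,0,0,0,0,0,0,2,0,0,0,0,0,1,0,0,0,0,1]
Step 3: insert c at [8, 16, 24] -> counters=[0,0,0,0,0,0,0,0,1,0,0,0,0,0,0,0,1,0,0,0,1,0,1,0,1,0,0,0,0,0,0,0,0,0,0,0,2,0,0,0,0,0,1,0,0,0,0,1]
Step 4: insert itd at [3, 27, 41] -> counters=[0,0,0,1,0,0,0,0,1,0,0,0,0,0,0,0,1,0,0,0,1,0,1,0,1,0,0,1,0,0,0,0,0,0,0,0,2,0,0,0,0,1,1,0,0,0,0,1]
Step 5: insert itd at [3, 27, 41] -> counters=[0,0,0,2,0,0,0,0,1,0,0,0,0,0,0,0,1,0,0,0,1,0,1,0,1,0,0,2,0,0,0,0,0,0,0,0,2,0,0,0,0,2,1,0,0,0,0,1]
Final counters=[0,0,0,2,0,0,0,0,1,0,0,0,0,0,0,0,1,0,0,0,1,0,1,0,1,0,0,2,0,0,0,0,0,0,0,0,2,0,0,0,0,2,1,0,0,0,0,1] -> counters[47]=1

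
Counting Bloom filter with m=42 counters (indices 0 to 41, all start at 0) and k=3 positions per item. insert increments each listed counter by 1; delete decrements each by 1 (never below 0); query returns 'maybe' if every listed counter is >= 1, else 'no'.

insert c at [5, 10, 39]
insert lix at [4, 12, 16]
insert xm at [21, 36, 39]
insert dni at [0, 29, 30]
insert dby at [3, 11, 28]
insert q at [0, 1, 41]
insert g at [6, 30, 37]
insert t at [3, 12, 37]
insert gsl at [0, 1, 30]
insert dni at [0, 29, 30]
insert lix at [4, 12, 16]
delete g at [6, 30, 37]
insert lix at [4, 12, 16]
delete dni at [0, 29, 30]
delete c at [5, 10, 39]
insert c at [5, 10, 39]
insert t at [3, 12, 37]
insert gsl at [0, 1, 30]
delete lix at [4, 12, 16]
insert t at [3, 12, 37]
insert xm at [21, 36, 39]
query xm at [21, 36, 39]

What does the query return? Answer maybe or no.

Answer: maybe

Derivation:
Step 1: insert c at [5, 10, 39] -> counters=[0,0,0,0,0,1,0,0,0,0,1,0,0,0,0,0,0,0,0,0,0,0,0,0,0,0,0,0,0,0,0,0,0,0,0,0,0,0,0,1,0,0]
Step 2: insert lix at [4, 12, 16] -> counters=[0,0,0,0,1,1,0,0,0,0,1,0,1,0,0,0,1,0,0,0,0,0,0,0,0,0,0,0,0,0,0,0,0,0,0,0,0,0,0,1,0,0]
Step 3: insert xm at [21, 36, 39] -> counters=[0,0,0,0,1,1,0,0,0,0,1,0,1,0,0,0,1,0,0,0,0,1,0,0,0,0,0,0,0,0,0,0,0,0,0,0,1,0,0,2,0,0]
Step 4: insert dni at [0, 29, 30] -> counters=[1,0,0,0,1,1,0,0,0,0,1,0,1,0,0,0,1,0,0,0,0,1,0,0,0,0,0,0,0,1,1,0,0,0,0,0,1,0,0,2,0,0]
Step 5: insert dby at [3, 11, 28] -> counters=[1,0,0,1,1,1,0,0,0,0,1,1,1,0,0,0,1,0,0,0,0,1,0,0,0,0,0,0,1,1,1,0,0,0,0,0,1,0,0,2,0,0]
Step 6: insert q at [0, 1, 41] -> counters=[2,1,0,1,1,1,0,0,0,0,1,1,1,0,0,0,1,0,0,0,0,1,0,0,0,0,0,0,1,1,1,0,0,0,0,0,1,0,0,2,0,1]
Step 7: insert g at [6, 30, 37] -> counters=[2,1,0,1,1,1,1,0,0,0,1,1,1,0,0,0,1,0,0,0,0,1,0,0,0,0,0,0,1,1,2,0,0,0,0,0,1,1,0,2,0,1]
Step 8: insert t at [3, 12, 37] -> counters=[2,1,0,2,1,1,1,0,0,0,1,1,2,0,0,0,1,0,0,0,0,1,0,0,0,0,0,0,1,1,2,0,0,0,0,0,1,2,0,2,0,1]
Step 9: insert gsl at [0, 1, 30] -> counters=[3,2,0,2,1,1,1,0,0,0,1,1,2,0,0,0,1,0,0,0,0,1,0,0,0,0,0,0,1,1,3,0,0,0,0,0,1,2,0,2,0,1]
Step 10: insert dni at [0, 29, 30] -> counters=[4,2,0,2,1,1,1,0,0,0,1,1,2,0,0,0,1,0,0,0,0,1,0,0,0,0,0,0,1,2,4,0,0,0,0,0,1,2,0,2,0,1]
Step 11: insert lix at [4, 12, 16] -> counters=[4,2,0,2,2,1,1,0,0,0,1,1,3,0,0,0,2,0,0,0,0,1,0,0,0,0,0,0,1,2,4,0,0,0,0,0,1,2,0,2,0,1]
Step 12: delete g at [6, 30, 37] -> counters=[4,2,0,2,2,1,0,0,0,0,1,1,3,0,0,0,2,0,0,0,0,1,0,0,0,0,0,0,1,2,3,0,0,0,0,0,1,1,0,2,0,1]
Step 13: insert lix at [4, 12, 16] -> counters=[4,2,0,2,3,1,0,0,0,0,1,1,4,0,0,0,3,0,0,0,0,1,0,0,0,0,0,0,1,2,3,0,0,0,0,0,1,1,0,2,0,1]
Step 14: delete dni at [0, 29, 30] -> counters=[3,2,0,2,3,1,0,0,0,0,1,1,4,0,0,0,3,0,0,0,0,1,0,0,0,0,0,0,1,1,2,0,0,0,0,0,1,1,0,2,0,1]
Step 15: delete c at [5, 10, 39] -> counters=[3,2,0,2,3,0,0,0,0,0,0,1,4,0,0,0,3,0,0,0,0,1,0,0,0,0,0,0,1,1,2,0,0,0,0,0,1,1,0,1,0,1]
Step 16: insert c at [5, 10, 39] -> counters=[3,2,0,2,3,1,0,0,0,0,1,1,4,0,0,0,3,0,0,0,0,1,0,0,0,0,0,0,1,1,2,0,0,0,0,0,1,1,0,2,0,1]
Step 17: insert t at [3, 12, 37] -> counters=[3,2,0,3,3,1,0,0,0,0,1,1,5,0,0,0,3,0,0,0,0,1,0,0,0,0,0,0,1,1,2,0,0,0,0,0,1,2,0,2,0,1]
Step 18: insert gsl at [0, 1, 30] -> counters=[4,3,0,3,3,1,0,0,0,0,1,1,5,0,0,0,3,0,0,0,0,1,0,0,0,0,0,0,1,1,3,0,0,0,0,0,1,2,0,2,0,1]
Step 19: delete lix at [4, 12, 16] -> counters=[4,3,0,3,2,1,0,0,0,0,1,1,4,0,0,0,2,0,0,0,0,1,0,0,0,0,0,0,1,1,3,0,0,0,0,0,1,2,0,2,0,1]
Step 20: insert t at [3, 12, 37] -> counters=[4,3,0,4,2,1,0,0,0,0,1,1,5,0,0,0,2,0,0,0,0,1,0,0,0,0,0,0,1,1,3,0,0,0,0,0,1,3,0,2,0,1]
Step 21: insert xm at [21, 36, 39] -> counters=[4,3,0,4,2,1,0,0,0,0,1,1,5,0,0,0,2,0,0,0,0,2,0,0,0,0,0,0,1,1,3,0,0,0,0,0,2,3,0,3,0,1]
Query xm: check counters[21]=2 counters[36]=2 counters[39]=3 -> maybe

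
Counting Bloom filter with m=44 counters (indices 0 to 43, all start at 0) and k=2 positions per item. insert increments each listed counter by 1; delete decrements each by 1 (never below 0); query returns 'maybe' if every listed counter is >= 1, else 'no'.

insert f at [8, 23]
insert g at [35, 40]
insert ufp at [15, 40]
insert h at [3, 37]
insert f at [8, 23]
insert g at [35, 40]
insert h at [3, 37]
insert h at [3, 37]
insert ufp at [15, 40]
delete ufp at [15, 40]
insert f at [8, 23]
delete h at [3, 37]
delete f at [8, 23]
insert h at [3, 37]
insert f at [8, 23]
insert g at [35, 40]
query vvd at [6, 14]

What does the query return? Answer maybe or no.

Answer: no

Derivation:
Step 1: insert f at [8, 23] -> counters=[0,0,0,0,0,0,0,0,1,0,0,0,0,0,0,0,0,0,0,0,0,0,0,1,0,0,0,0,0,0,0,0,0,0,0,0,0,0,0,0,0,0,0,0]
Step 2: insert g at [35, 40] -> counters=[0,0,0,0,0,0,0,0,1,0,0,0,0,0,0,0,0,0,0,0,0,0,0,1,0,0,0,0,0,0,0,0,0,0,0,1,0,0,0,0,1,0,0,0]
Step 3: insert ufp at [15, 40] -> counters=[0,0,0,0,0,0,0,0,1,0,0,0,0,0,0,1,0,0,0,0,0,0,0,1,0,0,0,0,0,0,0,0,0,0,0,1,0,0,0,0,2,0,0,0]
Step 4: insert h at [3, 37] -> counters=[0,0,0,1,0,0,0,0,1,0,0,0,0,0,0,1,0,0,0,0,0,0,0,1,0,0,0,0,0,0,0,0,0,0,0,1,0,1,0,0,2,0,0,0]
Step 5: insert f at [8, 23] -> counters=[0,0,0,1,0,0,0,0,2,0,0,0,0,0,0,1,0,0,0,0,0,0,0,2,0,0,0,0,0,0,0,0,0,0,0,1,0,1,0,0,2,0,0,0]
Step 6: insert g at [35, 40] -> counters=[0,0,0,1,0,0,0,0,2,0,0,0,0,0,0,1,0,0,0,0,0,0,0,2,0,0,0,0,0,0,0,0,0,0,0,2,0,1,0,0,3,0,0,0]
Step 7: insert h at [3, 37] -> counters=[0,0,0,2,0,0,0,0,2,0,0,0,0,0,0,1,0,0,0,0,0,0,0,2,0,0,0,0,0,0,0,0,0,0,0,2,0,2,0,0,3,0,0,0]
Step 8: insert h at [3, 37] -> counters=[0,0,0,3,0,0,0,0,2,0,0,0,0,0,0,1,0,0,0,0,0,0,0,2,0,0,0,0,0,0,0,0,0,0,0,2,0,3,0,0,3,0,0,0]
Step 9: insert ufp at [15, 40] -> counters=[0,0,0,3,0,0,0,0,2,0,0,0,0,0,0,2,0,0,0,0,0,0,0,2,0,0,0,0,0,0,0,0,0,0,0,2,0,3,0,0,4,0,0,0]
Step 10: delete ufp at [15, 40] -> counters=[0,0,0,3,0,0,0,0,2,0,0,0,0,0,0,1,0,0,0,0,0,0,0,2,0,0,0,0,0,0,0,0,0,0,0,2,0,3,0,0,3,0,0,0]
Step 11: insert f at [8, 23] -> counters=[0,0,0,3,0,0,0,0,3,0,0,0,0,0,0,1,0,0,0,0,0,0,0,3,0,0,0,0,0,0,0,0,0,0,0,2,0,3,0,0,3,0,0,0]
Step 12: delete h at [3, 37] -> counters=[0,0,0,2,0,0,0,0,3,0,0,0,0,0,0,1,0,0,0,0,0,0,0,3,0,0,0,0,0,0,0,0,0,0,0,2,0,2,0,0,3,0,0,0]
Step 13: delete f at [8, 23] -> counters=[0,0,0,2,0,0,0,0,2,0,0,0,0,0,0,1,0,0,0,0,0,0,0,2,0,0,0,0,0,0,0,0,0,0,0,2,0,2,0,0,3,0,0,0]
Step 14: insert h at [3, 37] -> counters=[0,0,0,3,0,0,0,0,2,0,0,0,0,0,0,1,0,0,0,0,0,0,0,2,0,0,0,0,0,0,0,0,0,0,0,2,0,3,0,0,3,0,0,0]
Step 15: insert f at [8, 23] -> counters=[0,0,0,3,0,0,0,0,3,0,0,0,0,0,0,1,0,0,0,0,0,0,0,3,0,0,0,0,0,0,0,0,0,0,0,2,0,3,0,0,3,0,0,0]
Step 16: insert g at [35, 40] -> counters=[0,0,0,3,0,0,0,0,3,0,0,0,0,0,0,1,0,0,0,0,0,0,0,3,0,0,0,0,0,0,0,0,0,0,0,3,0,3,0,0,4,0,0,0]
Query vvd: check counters[6]=0 counters[14]=0 -> no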